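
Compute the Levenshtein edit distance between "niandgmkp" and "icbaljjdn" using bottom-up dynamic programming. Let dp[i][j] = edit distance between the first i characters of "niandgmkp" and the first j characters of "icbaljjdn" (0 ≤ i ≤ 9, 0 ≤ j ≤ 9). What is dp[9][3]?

8

   ''  i  c  b  a  l  j  j  d  n
''  0  1  2  3  4  5  6  7  8  9
 n  1  1  2  3  4  5  6  7  8  8
 i  2  1  2  3  4  5  6  7  8  9
 a  3  2  2  3  3  4  5  6  7  8
 n  4  3  3  3  4  4  5  6  7  7
 d  5  4  4  4  4  5  5  6  6  7
 g  6  5  5  5  5  5  6  6  7  7
 m  7  6  6  6  6  6  6  7  7  8
 k  8  7  7  7  7  7  7  7  8  8
 p  9  8  8  8  8  8  8  8  8  9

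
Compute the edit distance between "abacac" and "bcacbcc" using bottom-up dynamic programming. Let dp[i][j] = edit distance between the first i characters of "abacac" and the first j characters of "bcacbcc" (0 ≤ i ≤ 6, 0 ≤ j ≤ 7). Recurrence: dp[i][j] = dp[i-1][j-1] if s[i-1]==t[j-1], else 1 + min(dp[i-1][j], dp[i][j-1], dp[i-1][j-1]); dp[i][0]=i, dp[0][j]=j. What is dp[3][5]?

4

   ''  b  c  a  c  b  c  c
''  0  1  2  3  4  5  6  7
 a  1  1  2  2  3  4  5  6
 b  2  1  2  3  3  3  4  5
 a  3  2  2  2  3  4  4  5
 c  4  3  2  3  2  3  4  4
 a  5  4  3  2  3  3  4  5
 c  6  5  4  3  2  3  3  4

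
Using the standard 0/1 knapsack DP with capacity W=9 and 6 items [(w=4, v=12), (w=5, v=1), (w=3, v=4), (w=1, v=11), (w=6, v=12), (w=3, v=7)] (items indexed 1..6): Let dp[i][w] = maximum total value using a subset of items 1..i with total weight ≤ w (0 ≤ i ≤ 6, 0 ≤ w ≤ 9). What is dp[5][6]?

i\w   0   1   2   3   4   5   6   7   8   9
  0   0   0   0   0   0   0   0   0   0   0
  1   0   0   0   0  12  12  12  12  12  12
  2   0   0   0   0  12  12  12  12  12  13
  3   0   0   0   4  12  12  12  16  16  16
  4   0  11  11  11  15  23  23  23  27  27
  5   0  11  11  11  15  23  23  23  27  27
  6   0  11  11  11  18  23  23  23  30  30

23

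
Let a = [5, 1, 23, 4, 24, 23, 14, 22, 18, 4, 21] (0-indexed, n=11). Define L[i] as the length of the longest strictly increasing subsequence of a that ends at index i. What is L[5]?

3

   i    0    1    2    3    4    5    6    7    8    9   10
a[i]    5    1   23    4   24   23   14   22   18    4   21
L[i]    1    1    2    2    3    3    3    4    4    2    5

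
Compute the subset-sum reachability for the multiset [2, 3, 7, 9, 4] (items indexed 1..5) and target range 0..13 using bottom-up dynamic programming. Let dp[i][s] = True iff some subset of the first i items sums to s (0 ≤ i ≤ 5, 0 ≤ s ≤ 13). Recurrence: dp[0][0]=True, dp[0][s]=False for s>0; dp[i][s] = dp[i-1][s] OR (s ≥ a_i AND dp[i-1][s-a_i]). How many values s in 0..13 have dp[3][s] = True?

i\s   0   1   2   3   4   5   6   7   8   9  10  11  12  13
  0   T   F   F   F   F   F   F   F   F   F   F   F   F   F
  1   T   F   T   F   F   F   F   F   F   F   F   F   F   F
  2   T   F   T   T   F   T   F   F   F   F   F   F   F   F
  3   T   F   T   T   F   T   F   T   F   T   T   F   T   F
  4   T   F   T   T   F   T   F   T   F   T   T   T   T   F
  5   T   F   T   T   T   T   T   T   F   T   T   T   T   T

8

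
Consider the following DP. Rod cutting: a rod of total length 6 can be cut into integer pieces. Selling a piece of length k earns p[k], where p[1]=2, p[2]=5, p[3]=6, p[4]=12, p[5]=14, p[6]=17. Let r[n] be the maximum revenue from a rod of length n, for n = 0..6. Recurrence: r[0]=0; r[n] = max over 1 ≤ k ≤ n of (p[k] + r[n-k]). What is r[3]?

7

   n    0    1    2    3    4    5    6
r[n]    0    2    5    7   12   14   17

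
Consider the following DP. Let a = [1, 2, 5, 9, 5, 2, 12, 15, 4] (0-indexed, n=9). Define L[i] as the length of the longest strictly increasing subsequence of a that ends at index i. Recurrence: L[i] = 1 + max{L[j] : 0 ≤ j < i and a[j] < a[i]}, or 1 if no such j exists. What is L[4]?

   i    0    1    2    3    4    5    6    7    8
a[i]    1    2    5    9    5    2   12   15    4
L[i]    1    2    3    4    3    2    5    6    3

3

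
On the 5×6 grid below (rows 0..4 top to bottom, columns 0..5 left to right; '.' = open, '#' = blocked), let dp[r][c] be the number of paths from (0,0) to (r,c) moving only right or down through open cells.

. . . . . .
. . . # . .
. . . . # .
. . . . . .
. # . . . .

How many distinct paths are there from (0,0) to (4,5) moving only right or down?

60

r\c   0   1   2   3   4   5
  0   1   1   1   1   1   1
  1   1   2   3   0   1   2
  2   1   3   6   6   0   2
  3   1   4  10  16  16  18
  4   1   0  10  26  42  60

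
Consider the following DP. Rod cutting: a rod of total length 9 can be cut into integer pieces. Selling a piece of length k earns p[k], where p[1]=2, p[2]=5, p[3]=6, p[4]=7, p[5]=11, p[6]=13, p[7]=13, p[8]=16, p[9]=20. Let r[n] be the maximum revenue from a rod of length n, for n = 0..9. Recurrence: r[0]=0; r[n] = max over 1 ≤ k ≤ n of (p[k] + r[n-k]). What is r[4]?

   n    0    1    2    3    4    5    6    7    8    9
r[n]    0    2    5    7   10   12   15   17   20   22

10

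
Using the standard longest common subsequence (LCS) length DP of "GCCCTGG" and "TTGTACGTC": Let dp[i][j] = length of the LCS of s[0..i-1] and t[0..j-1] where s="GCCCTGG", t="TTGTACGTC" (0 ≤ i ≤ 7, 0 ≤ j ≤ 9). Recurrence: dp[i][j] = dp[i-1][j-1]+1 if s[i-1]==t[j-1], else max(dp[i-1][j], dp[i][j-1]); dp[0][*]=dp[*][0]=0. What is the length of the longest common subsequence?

3

   ''  T  T  G  T  A  C  G  T  C
''  0  0  0  0  0  0  0  0  0  0
 G  0  0  0  1  1  1  1  1  1  1
 C  0  0  0  1  1  1  2  2  2  2
 C  0  0  0  1  1  1  2  2  2  3
 C  0  0  0  1  1  1  2  2  2  3
 T  0  1  1  1  2  2  2  2  3  3
 G  0  1  1  2  2  2  2  3  3  3
 G  0  1  1  2  2  2  2  3  3  3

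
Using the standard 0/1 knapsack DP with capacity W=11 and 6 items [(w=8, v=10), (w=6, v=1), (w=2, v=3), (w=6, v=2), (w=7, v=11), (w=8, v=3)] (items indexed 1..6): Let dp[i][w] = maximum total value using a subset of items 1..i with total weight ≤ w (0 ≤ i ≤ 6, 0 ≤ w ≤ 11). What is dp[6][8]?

11

i\w   0   1   2   3   4   5   6   7   8   9  10  11
  0   0   0   0   0   0   0   0   0   0   0   0   0
  1   0   0   0   0   0   0   0   0  10  10  10  10
  2   0   0   0   0   0   0   1   1  10  10  10  10
  3   0   0   3   3   3   3   3   3  10  10  13  13
  4   0   0   3   3   3   3   3   3  10  10  13  13
  5   0   0   3   3   3   3   3  11  11  14  14  14
  6   0   0   3   3   3   3   3  11  11  14  14  14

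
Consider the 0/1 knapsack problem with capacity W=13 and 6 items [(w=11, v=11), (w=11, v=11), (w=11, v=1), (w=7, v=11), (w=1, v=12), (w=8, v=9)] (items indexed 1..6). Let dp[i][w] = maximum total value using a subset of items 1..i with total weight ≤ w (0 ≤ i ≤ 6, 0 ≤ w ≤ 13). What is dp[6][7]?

12

i\w   0   1   2   3   4   5   6   7   8   9  10  11  12  13
  0   0   0   0   0   0   0   0   0   0   0   0   0   0   0
  1   0   0   0   0   0   0   0   0   0   0   0  11  11  11
  2   0   0   0   0   0   0   0   0   0   0   0  11  11  11
  3   0   0   0   0   0   0   0   0   0   0   0  11  11  11
  4   0   0   0   0   0   0   0  11  11  11  11  11  11  11
  5   0  12  12  12  12  12  12  12  23  23  23  23  23  23
  6   0  12  12  12  12  12  12  12  23  23  23  23  23  23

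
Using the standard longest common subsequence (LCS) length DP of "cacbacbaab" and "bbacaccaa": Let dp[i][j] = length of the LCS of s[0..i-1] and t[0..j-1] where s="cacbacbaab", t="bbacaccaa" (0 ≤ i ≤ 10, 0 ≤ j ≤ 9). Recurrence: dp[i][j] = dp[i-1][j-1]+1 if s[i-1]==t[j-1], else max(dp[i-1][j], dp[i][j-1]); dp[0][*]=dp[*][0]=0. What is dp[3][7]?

   ''  b  b  a  c  a  c  c  a  a
''  0  0  0  0  0  0  0  0  0  0
 c  0  0  0  0  1  1  1  1  1  1
 a  0  0  0  1  1  2  2  2  2  2
 c  0  0  0  1  2  2  3  3  3  3
 b  0  1  1  1  2  2  3  3  3  3
 a  0  1  1  2  2  3  3  3  4  4
 c  0  1  1  2  3  3  4  4  4  4
 b  0  1  2  2  3  3  4  4  4  4
 a  0  1  2  3  3  4  4  4  5  5
 a  0  1  2  3  3  4  4  4  5  6
 b  0  1  2  3  3  4  4  4  5  6

3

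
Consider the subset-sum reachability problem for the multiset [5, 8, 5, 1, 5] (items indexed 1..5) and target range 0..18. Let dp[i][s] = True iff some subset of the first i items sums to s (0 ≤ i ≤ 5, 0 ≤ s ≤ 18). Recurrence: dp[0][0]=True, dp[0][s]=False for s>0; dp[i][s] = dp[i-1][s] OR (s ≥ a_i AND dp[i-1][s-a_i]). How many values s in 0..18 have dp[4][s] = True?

11

i\s   0   1   2   3   4   5   6   7   8   9  10  11  12  13  14  15  16  17  18
  0   T   F   F   F   F   F   F   F   F   F   F   F   F   F   F   F   F   F   F
  1   T   F   F   F   F   T   F   F   F   F   F   F   F   F   F   F   F   F   F
  2   T   F   F   F   F   T   F   F   T   F   F   F   F   T   F   F   F   F   F
  3   T   F   F   F   F   T   F   F   T   F   T   F   F   T   F   F   F   F   T
  4   T   T   F   F   F   T   T   F   T   T   T   T   F   T   T   F   F   F   T
  5   T   T   F   F   F   T   T   F   T   T   T   T   F   T   T   T   T   F   T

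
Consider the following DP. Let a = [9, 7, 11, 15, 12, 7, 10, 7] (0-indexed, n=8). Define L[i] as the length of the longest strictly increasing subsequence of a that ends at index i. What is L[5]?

1

   i    0    1    2    3    4    5    6    7
a[i]    9    7   11   15   12    7   10    7
L[i]    1    1    2    3    3    1    2    1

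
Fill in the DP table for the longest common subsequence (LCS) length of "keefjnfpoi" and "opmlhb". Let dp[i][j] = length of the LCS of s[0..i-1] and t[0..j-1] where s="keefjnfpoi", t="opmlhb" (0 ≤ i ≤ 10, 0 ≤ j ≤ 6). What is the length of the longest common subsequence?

   ''  o  p  m  l  h  b
''  0  0  0  0  0  0  0
 k  0  0  0  0  0  0  0
 e  0  0  0  0  0  0  0
 e  0  0  0  0  0  0  0
 f  0  0  0  0  0  0  0
 j  0  0  0  0  0  0  0
 n  0  0  0  0  0  0  0
 f  0  0  0  0  0  0  0
 p  0  0  1  1  1  1  1
 o  0  1  1  1  1  1  1
 i  0  1  1  1  1  1  1

1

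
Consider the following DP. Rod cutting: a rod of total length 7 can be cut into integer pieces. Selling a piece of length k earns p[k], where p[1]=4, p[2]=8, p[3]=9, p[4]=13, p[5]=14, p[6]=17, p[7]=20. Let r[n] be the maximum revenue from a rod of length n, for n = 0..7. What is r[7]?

   n    0    1    2    3    4    5    6    7
r[n]    0    4    8   12   16   20   24   28

28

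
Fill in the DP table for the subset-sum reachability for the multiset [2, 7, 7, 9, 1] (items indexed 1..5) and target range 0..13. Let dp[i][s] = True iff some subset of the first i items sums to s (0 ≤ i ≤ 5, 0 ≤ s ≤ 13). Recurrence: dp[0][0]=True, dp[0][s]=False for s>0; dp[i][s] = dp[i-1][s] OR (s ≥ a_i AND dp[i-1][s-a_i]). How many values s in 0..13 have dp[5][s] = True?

10

i\s   0   1   2   3   4   5   6   7   8   9  10  11  12  13
  0   T   F   F   F   F   F   F   F   F   F   F   F   F   F
  1   T   F   T   F   F   F   F   F   F   F   F   F   F   F
  2   T   F   T   F   F   F   F   T   F   T   F   F   F   F
  3   T   F   T   F   F   F   F   T   F   T   F   F   F   F
  4   T   F   T   F   F   F   F   T   F   T   F   T   F   F
  5   T   T   T   T   F   F   F   T   T   T   T   T   T   F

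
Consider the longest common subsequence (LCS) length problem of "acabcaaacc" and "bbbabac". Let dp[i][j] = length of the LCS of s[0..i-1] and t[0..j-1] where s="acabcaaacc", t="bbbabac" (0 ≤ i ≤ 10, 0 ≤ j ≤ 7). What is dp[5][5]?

   ''  b  b  b  a  b  a  c
''  0  0  0  0  0  0  0  0
 a  0  0  0  0  1  1  1  1
 c  0  0  0  0  1  1  1  2
 a  0  0  0  0  1  1  2  2
 b  0  1  1  1  1  2  2  2
 c  0  1  1  1  1  2  2  3
 a  0  1  1  1  2  2  3  3
 a  0  1  1  1  2  2  3  3
 a  0  1  1  1  2  2  3  3
 c  0  1  1  1  2  2  3  4
 c  0  1  1  1  2  2  3  4

2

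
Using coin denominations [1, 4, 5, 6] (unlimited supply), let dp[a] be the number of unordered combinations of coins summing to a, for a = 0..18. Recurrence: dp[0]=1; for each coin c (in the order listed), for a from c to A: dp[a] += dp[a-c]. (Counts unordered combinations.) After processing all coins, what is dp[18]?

24

after  coin     0     1     2     3     4     5     6     7     8     9    10    11    12    13    14    15    16    17    18
          1     1     1     1     1     1     1     1     1     1     1     1     1     1     1     1     1     1     1     1
          4     1     1     1     1     2     2     2     2     3     3     3     3     4     4     4     4     5     5     5
          5     1     1     1     1     2     3     3     3     4     5     6     6     7     8     9    10    11    12    13
          6     1     1     1     1     2     3     4     4     5     6     8     9    11    12    14    16    19    21    24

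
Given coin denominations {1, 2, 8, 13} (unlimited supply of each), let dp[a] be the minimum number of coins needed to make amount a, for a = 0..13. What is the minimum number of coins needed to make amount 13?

1

 a  0  1  2  3  4  5  6  7  8  9 10 11 12 13
dp  0  1  1  2  2  3  3  4  1  2  2  3  3  1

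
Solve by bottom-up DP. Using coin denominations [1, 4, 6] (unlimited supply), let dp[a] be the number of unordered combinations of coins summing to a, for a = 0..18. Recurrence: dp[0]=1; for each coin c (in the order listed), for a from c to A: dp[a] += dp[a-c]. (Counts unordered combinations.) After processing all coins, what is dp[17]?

10

after  coin     0     1     2     3     4     5     6     7     8     9    10    11    12    13    14    15    16    17    18
          1     1     1     1     1     1     1     1     1     1     1     1     1     1     1     1     1     1     1     1
          4     1     1     1     1     2     2     2     2     3     3     3     3     4     4     4     4     5     5     5
          6     1     1     1     1     2     2     3     3     4     4     5     5     7     7     8     8    10    10    12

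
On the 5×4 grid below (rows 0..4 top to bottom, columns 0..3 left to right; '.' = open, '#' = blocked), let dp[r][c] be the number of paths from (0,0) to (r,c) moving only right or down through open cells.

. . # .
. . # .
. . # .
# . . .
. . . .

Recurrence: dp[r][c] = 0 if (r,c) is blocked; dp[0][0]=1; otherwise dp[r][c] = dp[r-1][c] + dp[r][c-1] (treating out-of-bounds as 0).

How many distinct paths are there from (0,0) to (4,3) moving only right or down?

r\c   0   1   2   3
  0   1   1   0   0
  1   1   2   0   0
  2   1   3   0   0
  3   0   3   3   3
  4   0   3   6   9

9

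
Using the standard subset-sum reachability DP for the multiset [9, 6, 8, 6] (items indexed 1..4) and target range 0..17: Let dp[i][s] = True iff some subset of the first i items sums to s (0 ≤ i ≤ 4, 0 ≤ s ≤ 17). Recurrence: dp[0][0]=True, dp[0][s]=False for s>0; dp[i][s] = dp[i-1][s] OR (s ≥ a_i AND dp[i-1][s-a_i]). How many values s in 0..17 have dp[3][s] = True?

i\s   0   1   2   3   4   5   6   7   8   9  10  11  12  13  14  15  16  17
  0   T   F   F   F   F   F   F   F   F   F   F   F   F   F   F   F   F   F
  1   T   F   F   F   F   F   F   F   F   T   F   F   F   F   F   F   F   F
  2   T   F   F   F   F   F   T   F   F   T   F   F   F   F   F   T   F   F
  3   T   F   F   F   F   F   T   F   T   T   F   F   F   F   T   T   F   T
  4   T   F   F   F   F   F   T   F   T   T   F   F   T   F   T   T   F   T

7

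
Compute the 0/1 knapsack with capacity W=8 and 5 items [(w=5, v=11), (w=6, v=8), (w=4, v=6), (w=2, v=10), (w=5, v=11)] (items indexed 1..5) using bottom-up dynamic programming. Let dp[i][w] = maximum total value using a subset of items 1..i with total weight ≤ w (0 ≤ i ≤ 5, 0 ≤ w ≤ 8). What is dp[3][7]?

i\w   0   1   2   3   4   5   6   7   8
  0   0   0   0   0   0   0   0   0   0
  1   0   0   0   0   0  11  11  11  11
  2   0   0   0   0   0  11  11  11  11
  3   0   0   0   0   6  11  11  11  11
  4   0   0  10  10  10  11  16  21  21
  5   0   0  10  10  10  11  16  21  21

11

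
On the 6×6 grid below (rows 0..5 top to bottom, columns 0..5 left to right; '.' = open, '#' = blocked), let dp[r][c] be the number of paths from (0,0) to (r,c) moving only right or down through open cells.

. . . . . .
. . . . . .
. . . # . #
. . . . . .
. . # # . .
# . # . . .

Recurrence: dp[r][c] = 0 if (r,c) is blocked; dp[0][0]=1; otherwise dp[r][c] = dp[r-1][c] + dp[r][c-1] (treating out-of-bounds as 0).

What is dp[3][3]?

r\c   0   1   2   3   4   5
  0   1   1   1   1   1   1
  1   1   2   3   4   5   6
  2   1   3   6   0   5   0
  3   1   4  10  10  15  15
  4   1   5   0   0  15  30
  5   0   5   0   0  15  45

10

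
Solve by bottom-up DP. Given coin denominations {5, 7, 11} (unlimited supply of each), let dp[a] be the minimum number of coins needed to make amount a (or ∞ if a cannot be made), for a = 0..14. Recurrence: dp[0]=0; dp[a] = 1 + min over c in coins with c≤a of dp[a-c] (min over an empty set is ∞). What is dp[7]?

 a  0  1  2  3  4  5  6  7  8  9 10 11 12 13 14
dp  0  -  -  -  -  1  -  1  -  -  2  1  2  -  2
(- denotes ∞ / unreachable)

1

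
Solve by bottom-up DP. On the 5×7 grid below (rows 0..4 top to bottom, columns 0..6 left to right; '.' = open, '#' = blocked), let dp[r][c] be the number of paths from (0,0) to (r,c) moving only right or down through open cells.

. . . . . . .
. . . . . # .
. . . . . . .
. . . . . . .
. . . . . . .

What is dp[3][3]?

20

r\c   0   1   2   3   4   5   6
  0   1   1   1   1   1   1   1
  1   1   2   3   4   5   0   1
  2   1   3   6  10  15  15  16
  3   1   4  10  20  35  50  66
  4   1   5  15  35  70 120 186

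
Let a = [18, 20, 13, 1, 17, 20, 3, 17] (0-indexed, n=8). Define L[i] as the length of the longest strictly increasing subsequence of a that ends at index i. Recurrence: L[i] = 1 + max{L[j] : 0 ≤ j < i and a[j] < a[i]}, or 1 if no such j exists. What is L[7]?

3

   i    0    1    2    3    4    5    6    7
a[i]   18   20   13    1   17   20    3   17
L[i]    1    2    1    1    2    3    2    3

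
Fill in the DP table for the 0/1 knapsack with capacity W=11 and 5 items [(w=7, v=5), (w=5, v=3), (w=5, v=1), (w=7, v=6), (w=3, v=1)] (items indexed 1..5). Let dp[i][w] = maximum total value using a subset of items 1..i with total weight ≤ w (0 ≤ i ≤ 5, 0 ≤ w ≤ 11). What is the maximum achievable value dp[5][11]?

7

i\w   0   1   2   3   4   5   6   7   8   9  10  11
  0   0   0   0   0   0   0   0   0   0   0   0   0
  1   0   0   0   0   0   0   0   5   5   5   5   5
  2   0   0   0   0   0   3   3   5   5   5   5   5
  3   0   0   0   0   0   3   3   5   5   5   5   5
  4   0   0   0   0   0   3   3   6   6   6   6   6
  5   0   0   0   1   1   3   3   6   6   6   7   7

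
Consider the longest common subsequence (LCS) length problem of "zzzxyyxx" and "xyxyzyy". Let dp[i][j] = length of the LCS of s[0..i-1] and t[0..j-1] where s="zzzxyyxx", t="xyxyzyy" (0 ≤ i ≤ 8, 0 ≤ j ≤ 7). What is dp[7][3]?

   ''  x  y  x  y  z  y  y
''  0  0  0  0  0  0  0  0
 z  0  0  0  0  0  1  1  1
 z  0  0  0  0  0  1  1  1
 z  0  0  0  0  0  1  1  1
 x  0  1  1  1  1  1  1  1
 y  0  1  2  2  2  2  2  2
 y  0  1  2  2  3  3  3  3
 x  0  1  2  3  3  3  3  3
 x  0  1  2  3  3  3  3  3

3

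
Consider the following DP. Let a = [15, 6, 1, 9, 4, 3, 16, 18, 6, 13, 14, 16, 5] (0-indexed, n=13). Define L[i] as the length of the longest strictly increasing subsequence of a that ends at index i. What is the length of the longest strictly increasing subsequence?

6

   i    0    1    2    3    4    5    6    7    8    9   10   11   12
a[i]   15    6    1    9    4    3   16   18    6   13   14   16    5
L[i]    1    1    1    2    2    2    3    4    3    4    5    6    3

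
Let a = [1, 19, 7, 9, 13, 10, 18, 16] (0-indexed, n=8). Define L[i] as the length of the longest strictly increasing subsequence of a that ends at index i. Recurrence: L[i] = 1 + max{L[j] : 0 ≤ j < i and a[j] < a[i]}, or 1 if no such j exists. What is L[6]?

5

   i    0    1    2    3    4    5    6    7
a[i]    1   19    7    9   13   10   18   16
L[i]    1    2    2    3    4    4    5    5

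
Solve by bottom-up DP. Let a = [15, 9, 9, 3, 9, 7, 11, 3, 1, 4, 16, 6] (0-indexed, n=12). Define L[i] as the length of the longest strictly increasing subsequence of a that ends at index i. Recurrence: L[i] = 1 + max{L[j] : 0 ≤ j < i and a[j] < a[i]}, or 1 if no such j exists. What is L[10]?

   i    0    1    2    3    4    5    6    7    8    9   10   11
a[i]   15    9    9    3    9    7   11    3    1    4   16    6
L[i]    1    1    1    1    2    2    3    1    1    2    4    3

4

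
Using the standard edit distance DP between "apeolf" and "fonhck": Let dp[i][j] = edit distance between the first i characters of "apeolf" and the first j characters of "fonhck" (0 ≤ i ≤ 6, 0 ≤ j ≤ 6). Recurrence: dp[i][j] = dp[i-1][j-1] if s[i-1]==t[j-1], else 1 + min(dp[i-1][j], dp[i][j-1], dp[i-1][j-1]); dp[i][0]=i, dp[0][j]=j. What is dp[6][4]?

   ''  f  o  n  h  c  k
''  0  1  2  3  4  5  6
 a  1  1  2  3  4  5  6
 p  2  2  2  3  4  5  6
 e  3  3  3  3  4  5  6
 o  4  4  3  4  4  5  6
 l  5  5  4  4  5  5  6
 f  6  5  5  5  5  6  6

5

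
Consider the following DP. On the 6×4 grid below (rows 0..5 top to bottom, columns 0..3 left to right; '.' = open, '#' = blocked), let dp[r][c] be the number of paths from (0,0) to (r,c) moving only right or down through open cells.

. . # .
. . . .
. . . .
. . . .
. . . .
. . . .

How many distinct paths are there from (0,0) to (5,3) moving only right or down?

r\c   0   1   2   3
  0   1   1   0   0
  1   1   2   2   2
  2   1   3   5   7
  3   1   4   9  16
  4   1   5  14  30
  5   1   6  20  50

50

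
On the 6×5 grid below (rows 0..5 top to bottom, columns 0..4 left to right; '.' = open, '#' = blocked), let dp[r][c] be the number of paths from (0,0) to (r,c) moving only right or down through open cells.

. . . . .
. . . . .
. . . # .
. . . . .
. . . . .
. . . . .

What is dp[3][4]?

r\c   0   1   2   3   4
  0   1   1   1   1   1
  1   1   2   3   4   5
  2   1   3   6   0   5
  3   1   4  10  10  15
  4   1   5  15  25  40
  5   1   6  21  46  86

15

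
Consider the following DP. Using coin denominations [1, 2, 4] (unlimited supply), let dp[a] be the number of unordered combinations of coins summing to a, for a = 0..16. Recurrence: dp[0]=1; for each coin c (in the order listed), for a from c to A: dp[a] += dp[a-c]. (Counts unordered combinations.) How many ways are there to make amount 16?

25

after  coin     0     1     2     3     4     5     6     7     8     9    10    11    12    13    14    15    16
          1     1     1     1     1     1     1     1     1     1     1     1     1     1     1     1     1     1
          2     1     1     2     2     3     3     4     4     5     5     6     6     7     7     8     8     9
          4     1     1     2     2     4     4     6     6     9     9    12    12    16    16    20    20    25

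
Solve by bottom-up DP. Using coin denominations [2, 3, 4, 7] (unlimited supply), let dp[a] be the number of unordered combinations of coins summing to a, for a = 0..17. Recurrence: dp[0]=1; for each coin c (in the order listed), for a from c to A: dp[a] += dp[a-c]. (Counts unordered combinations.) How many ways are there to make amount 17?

14

after  coin     0     1     2     3     4     5     6     7     8     9    10    11    12    13    14    15    16    17
          2     1     0     1     0     1     0     1     0     1     0     1     0     1     0     1     0     1     0
          3     1     0     1     1     1     1     2     1     2     2     2     2     3     2     3     3     3     3
          4     1     0     1     1     2     1     3     2     4     3     5     4     7     5     8     7    10     8
          7     1     0     1     1     2     1     3     3     4     4     6     6     8     8    11    11    14    14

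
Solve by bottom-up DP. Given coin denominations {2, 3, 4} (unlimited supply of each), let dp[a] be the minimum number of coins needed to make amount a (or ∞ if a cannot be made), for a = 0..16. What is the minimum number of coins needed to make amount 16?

4

 a  0  1  2  3  4  5  6  7  8  9 10 11 12 13 14 15 16
dp  0  -  1  1  1  2  2  2  2  3  3  3  3  4  4  4  4
(- denotes ∞ / unreachable)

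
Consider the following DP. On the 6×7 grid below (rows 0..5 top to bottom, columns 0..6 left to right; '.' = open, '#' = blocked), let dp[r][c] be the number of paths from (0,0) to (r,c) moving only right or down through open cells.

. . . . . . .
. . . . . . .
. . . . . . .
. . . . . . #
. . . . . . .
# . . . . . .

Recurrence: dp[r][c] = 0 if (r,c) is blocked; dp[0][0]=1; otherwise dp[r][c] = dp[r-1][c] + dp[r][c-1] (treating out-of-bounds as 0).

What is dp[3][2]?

r\c   0   1   2   3   4   5   6
  0   1   1   1   1   1   1   1
  1   1   2   3   4   5   6   7
  2   1   3   6  10  15  21  28
  3   1   4  10  20  35  56   0
  4   1   5  15  35  70 126 126
  5   0   5  20  55 125 251 377

10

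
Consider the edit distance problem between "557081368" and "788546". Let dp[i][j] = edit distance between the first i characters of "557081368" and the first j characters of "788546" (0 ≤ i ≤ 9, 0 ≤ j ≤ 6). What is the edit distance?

6

   ''  7  8  8  5  4  6
''  0  1  2  3  4  5  6
 5  1  1  2  3  3  4  5
 5  2  2  2  3  3  4  5
 7  3  2  3  3  4  4  5
 0  4  3  3  4  4  5  5
 8  5  4  3  3  4  5  6
 1  6  5  4  4  4  5  6
 3  7  6  5  5  5  5  6
 6  8  7  6  6  6  6  5
 8  9  8  7  6  7  7  6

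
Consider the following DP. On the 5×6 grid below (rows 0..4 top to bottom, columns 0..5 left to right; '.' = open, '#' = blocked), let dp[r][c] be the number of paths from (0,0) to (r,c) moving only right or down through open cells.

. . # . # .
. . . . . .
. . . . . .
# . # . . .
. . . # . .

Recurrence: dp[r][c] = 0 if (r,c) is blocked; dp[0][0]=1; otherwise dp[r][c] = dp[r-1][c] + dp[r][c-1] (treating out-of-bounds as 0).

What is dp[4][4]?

r\c   0   1   2   3   4   5
  0   1   1   0   0   0   0
  1   1   2   2   2   2   2
  2   1   3   5   7   9  11
  3   0   3   0   7  16  27
  4   0   3   3   0  16  43

16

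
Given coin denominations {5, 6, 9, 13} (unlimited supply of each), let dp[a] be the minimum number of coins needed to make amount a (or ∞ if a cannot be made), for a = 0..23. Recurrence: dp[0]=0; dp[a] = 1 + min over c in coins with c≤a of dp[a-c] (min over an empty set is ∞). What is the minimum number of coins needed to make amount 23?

3

 a  0  1  2  3  4  5  6  7  8  9 10 11 12 13 14 15 16 17 18 19 20 21 22 23
dp  0  -  -  -  -  1  1  -  -  1  2  2  2  1  2  2  3  3  2  2  3  3  2  3
(- denotes ∞ / unreachable)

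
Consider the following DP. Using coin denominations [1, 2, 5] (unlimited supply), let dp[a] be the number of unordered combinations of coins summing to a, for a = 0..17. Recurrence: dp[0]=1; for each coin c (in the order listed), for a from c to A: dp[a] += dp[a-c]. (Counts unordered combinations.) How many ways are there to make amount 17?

22

after  coin     0     1     2     3     4     5     6     7     8     9    10    11    12    13    14    15    16    17
          1     1     1     1     1     1     1     1     1     1     1     1     1     1     1     1     1     1     1
          2     1     1     2     2     3     3     4     4     5     5     6     6     7     7     8     8     9     9
          5     1     1     2     2     3     4     5     6     7     8    10    11    13    14    16    18    20    22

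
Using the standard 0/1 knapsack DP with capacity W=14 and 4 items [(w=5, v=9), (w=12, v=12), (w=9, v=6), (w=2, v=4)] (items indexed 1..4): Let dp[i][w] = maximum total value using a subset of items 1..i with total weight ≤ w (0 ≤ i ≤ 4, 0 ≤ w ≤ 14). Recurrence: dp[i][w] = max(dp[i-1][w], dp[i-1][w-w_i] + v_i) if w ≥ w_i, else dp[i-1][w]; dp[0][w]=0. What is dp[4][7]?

13

i\w   0   1   2   3   4   5   6   7   8   9  10  11  12  13  14
  0   0   0   0   0   0   0   0   0   0   0   0   0   0   0   0
  1   0   0   0   0   0   9   9   9   9   9   9   9   9   9   9
  2   0   0   0   0   0   9   9   9   9   9   9   9  12  12  12
  3   0   0   0   0   0   9   9   9   9   9   9   9  12  12  15
  4   0   0   4   4   4   9   9  13  13  13  13  13  13  13  16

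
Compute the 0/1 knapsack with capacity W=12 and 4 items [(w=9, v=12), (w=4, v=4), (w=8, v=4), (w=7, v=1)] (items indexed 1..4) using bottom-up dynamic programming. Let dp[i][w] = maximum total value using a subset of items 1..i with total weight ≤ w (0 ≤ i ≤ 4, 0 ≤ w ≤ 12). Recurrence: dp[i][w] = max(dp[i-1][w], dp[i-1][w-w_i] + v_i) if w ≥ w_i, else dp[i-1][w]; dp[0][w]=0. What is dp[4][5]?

i\w   0   1   2   3   4   5   6   7   8   9  10  11  12
  0   0   0   0   0   0   0   0   0   0   0   0   0   0
  1   0   0   0   0   0   0   0   0   0  12  12  12  12
  2   0   0   0   0   4   4   4   4   4  12  12  12  12
  3   0   0   0   0   4   4   4   4   4  12  12  12  12
  4   0   0   0   0   4   4   4   4   4  12  12  12  12

4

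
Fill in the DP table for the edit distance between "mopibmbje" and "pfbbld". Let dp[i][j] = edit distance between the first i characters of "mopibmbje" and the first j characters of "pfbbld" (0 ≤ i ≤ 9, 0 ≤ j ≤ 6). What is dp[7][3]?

   ''  p  f  b  b  l  d
''  0  1  2  3  4  5  6
 m  1  1  2  3  4  5  6
 o  2  2  2  3  4  5  6
 p  3  2  3  3  4  5  6
 i  4  3  3  4  4  5  6
 b  5  4  4  3  4  5  6
 m  6  5  5  4  4  5  6
 b  7  6  6  5  4  5  6
 j  8  7  7  6  5  5  6
 e  9  8  8  7  6  6  6

5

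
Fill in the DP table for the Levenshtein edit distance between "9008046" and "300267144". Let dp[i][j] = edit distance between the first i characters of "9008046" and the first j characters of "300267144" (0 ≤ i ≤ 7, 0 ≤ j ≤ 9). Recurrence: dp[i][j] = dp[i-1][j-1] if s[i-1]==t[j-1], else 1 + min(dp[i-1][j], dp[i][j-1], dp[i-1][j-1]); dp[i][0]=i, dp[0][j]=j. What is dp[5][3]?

   ''  3  0  0  2  6  7  1  4  4
''  0  1  2  3  4  5  6  7  8  9
 9  1  1  2  3  4  5  6  7  8  9
 0  2  2  1  2  3  4  5  6  7  8
 0  3  3  2  1  2  3  4  5  6  7
 8  4  4  3  2  2  3  4  5  6  7
 0  5  5  4  3  3  3  4  5  6  7
 4  6  6  5  4  4  4  4  5  5  6
 6  7  7  6  5  5  4  5  5  6  6

3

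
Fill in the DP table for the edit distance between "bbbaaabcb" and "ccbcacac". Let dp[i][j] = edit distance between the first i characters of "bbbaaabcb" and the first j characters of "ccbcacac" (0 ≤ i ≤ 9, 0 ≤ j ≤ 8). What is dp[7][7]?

   ''  c  c  b  c  a  c  a  c
''  0  1  2  3  4  5  6  7  8
 b  1  1  2  2  3  4  5  6  7
 b  2  2  2  2  3  4  5  6  7
 b  3  3  3  2  3  4  5  6  7
 a  4  4  4  3  3  3  4  5  6
 a  5  5  5  4  4  3  4  4  5
 a  6  6  6  5  5  4  4  4  5
 b  7  7  7  6  6  5  5  5  5
 c  8  7  7  7  6  6  5  6  5
 b  9  8  8  7  7  7  6  6  6

5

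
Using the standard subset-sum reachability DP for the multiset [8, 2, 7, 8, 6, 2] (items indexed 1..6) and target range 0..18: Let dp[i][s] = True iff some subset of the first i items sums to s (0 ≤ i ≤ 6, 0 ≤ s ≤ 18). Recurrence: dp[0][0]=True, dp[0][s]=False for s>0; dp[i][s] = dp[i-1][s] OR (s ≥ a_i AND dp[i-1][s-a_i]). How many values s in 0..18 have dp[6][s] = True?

i\s   0   1   2   3   4   5   6   7   8   9  10  11  12  13  14  15  16  17  18
  0   T   F   F   F   F   F   F   F   F   F   F   F   F   F   F   F   F   F   F
  1   T   F   F   F   F   F   F   F   T   F   F   F   F   F   F   F   F   F   F
  2   T   F   T   F   F   F   F   F   T   F   T   F   F   F   F   F   F   F   F
  3   T   F   T   F   F   F   F   T   T   T   T   F   F   F   F   T   F   T   F
  4   T   F   T   F   F   F   F   T   T   T   T   F   F   F   F   T   T   T   T
  5   T   F   T   F   F   F   T   T   T   T   T   F   F   T   T   T   T   T   T
  6   T   F   T   F   T   F   T   T   T   T   T   T   T   T   T   T   T   T   T

16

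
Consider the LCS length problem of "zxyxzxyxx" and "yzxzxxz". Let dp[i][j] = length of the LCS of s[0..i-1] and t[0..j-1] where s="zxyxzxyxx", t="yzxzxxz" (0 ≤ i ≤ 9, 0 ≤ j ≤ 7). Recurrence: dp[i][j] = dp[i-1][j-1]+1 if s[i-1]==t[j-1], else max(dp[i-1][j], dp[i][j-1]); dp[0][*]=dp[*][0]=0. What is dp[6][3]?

   ''  y  z  x  z  x  x  z
''  0  0  0  0  0  0  0  0
 z  0  0  1  1  1  1  1  1
 x  0  0  1  2  2  2  2  2
 y  0  1  1  2  2  2  2  2
 x  0  1  1  2  2  3  3  3
 z  0  1  2  2  3  3  3  4
 x  0  1  2  3  3  4  4  4
 y  0  1  2  3  3  4  4  4
 x  0  1  2  3  3  4  5  5
 x  0  1  2  3  3  4  5  5

3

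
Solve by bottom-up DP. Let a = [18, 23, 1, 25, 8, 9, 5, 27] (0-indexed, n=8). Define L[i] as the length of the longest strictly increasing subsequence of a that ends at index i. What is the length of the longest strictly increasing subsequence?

   i    0    1    2    3    4    5    6    7
a[i]   18   23    1   25    8    9    5   27
L[i]    1    2    1    3    2    3    2    4

4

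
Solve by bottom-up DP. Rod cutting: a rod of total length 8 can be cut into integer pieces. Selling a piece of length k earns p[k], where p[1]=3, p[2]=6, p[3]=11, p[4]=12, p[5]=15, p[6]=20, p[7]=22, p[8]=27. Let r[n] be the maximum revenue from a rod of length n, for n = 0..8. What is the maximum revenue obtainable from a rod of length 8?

   n    0    1    2    3    4    5    6    7    8
r[n]    0    3    6   11   14   17   22   25   28

28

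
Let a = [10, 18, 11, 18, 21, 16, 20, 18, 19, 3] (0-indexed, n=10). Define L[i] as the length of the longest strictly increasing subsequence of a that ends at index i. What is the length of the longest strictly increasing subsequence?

   i    0    1    2    3    4    5    6    7    8    9
a[i]   10   18   11   18   21   16   20   18   19    3
L[i]    1    2    2    3    4    3    4    4    5    1

5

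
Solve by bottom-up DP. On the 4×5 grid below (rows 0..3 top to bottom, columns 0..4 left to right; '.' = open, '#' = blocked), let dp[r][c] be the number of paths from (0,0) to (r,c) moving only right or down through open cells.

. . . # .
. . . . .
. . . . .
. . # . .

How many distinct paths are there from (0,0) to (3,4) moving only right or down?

21

r\c   0   1   2   3   4
  0   1   1   1   0   0
  1   1   2   3   3   3
  2   1   3   6   9  12
  3   1   4   0   9  21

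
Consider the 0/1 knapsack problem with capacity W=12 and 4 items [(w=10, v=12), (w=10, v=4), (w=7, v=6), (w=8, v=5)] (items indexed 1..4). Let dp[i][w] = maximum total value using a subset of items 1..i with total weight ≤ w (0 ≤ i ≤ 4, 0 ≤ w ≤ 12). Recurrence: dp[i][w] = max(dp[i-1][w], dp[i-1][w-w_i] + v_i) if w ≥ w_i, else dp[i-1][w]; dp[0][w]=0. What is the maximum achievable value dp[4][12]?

12

i\w   0   1   2   3   4   5   6   7   8   9  10  11  12
  0   0   0   0   0   0   0   0   0   0   0   0   0   0
  1   0   0   0   0   0   0   0   0   0   0  12  12  12
  2   0   0   0   0   0   0   0   0   0   0  12  12  12
  3   0   0   0   0   0   0   0   6   6   6  12  12  12
  4   0   0   0   0   0   0   0   6   6   6  12  12  12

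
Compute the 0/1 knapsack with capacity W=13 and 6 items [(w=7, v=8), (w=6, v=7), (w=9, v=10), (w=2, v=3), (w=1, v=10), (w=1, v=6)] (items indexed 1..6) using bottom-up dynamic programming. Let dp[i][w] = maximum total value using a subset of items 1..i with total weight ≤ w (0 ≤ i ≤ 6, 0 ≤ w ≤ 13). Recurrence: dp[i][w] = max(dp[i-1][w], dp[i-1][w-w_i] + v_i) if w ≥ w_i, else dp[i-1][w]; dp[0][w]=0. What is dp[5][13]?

i\w   0   1   2   3   4   5   6   7   8   9  10  11  12  13
  0   0   0   0   0   0   0   0   0   0   0   0   0   0   0
  1   0   0   0   0   0   0   0   8   8   8   8   8   8   8
  2   0   0   0   0   0   0   7   8   8   8   8   8   8  15
  3   0   0   0   0   0   0   7   8   8  10  10  10  10  15
  4   0   0   3   3   3   3   7   8  10  11  11  13  13  15
  5   0  10  10  13  13  13  13  17  18  20  21  21  23  23
  6   0  10  16  16  19  19  19  19  23  24  26  27  27  29

23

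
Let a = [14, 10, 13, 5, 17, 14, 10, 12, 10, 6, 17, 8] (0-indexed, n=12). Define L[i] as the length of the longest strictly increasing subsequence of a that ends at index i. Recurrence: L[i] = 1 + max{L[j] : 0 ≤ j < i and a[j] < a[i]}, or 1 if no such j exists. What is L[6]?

2

   i    0    1    2    3    4    5    6    7    8    9   10   11
a[i]   14   10   13    5   17   14   10   12   10    6   17    8
L[i]    1    1    2    1    3    3    2    3    2    2    4    3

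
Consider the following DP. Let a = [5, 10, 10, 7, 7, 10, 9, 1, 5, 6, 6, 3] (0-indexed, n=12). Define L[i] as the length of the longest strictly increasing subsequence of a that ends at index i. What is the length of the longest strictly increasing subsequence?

3

   i    0    1    2    3    4    5    6    7    8    9   10   11
a[i]    5   10   10    7    7   10    9    1    5    6    6    3
L[i]    1    2    2    2    2    3    3    1    2    3    3    2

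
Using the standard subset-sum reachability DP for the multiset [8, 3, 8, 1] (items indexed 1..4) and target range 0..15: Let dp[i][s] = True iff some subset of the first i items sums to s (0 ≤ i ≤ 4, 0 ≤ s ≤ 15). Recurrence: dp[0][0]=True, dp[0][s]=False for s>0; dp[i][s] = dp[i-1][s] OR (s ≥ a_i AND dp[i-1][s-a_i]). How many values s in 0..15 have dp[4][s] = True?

i\s   0   1   2   3   4   5   6   7   8   9  10  11  12  13  14  15
  0   T   F   F   F   F   F   F   F   F   F   F   F   F   F   F   F
  1   T   F   F   F   F   F   F   F   T   F   F   F   F   F   F   F
  2   T   F   F   T   F   F   F   F   T   F   F   T   F   F   F   F
  3   T   F   F   T   F   F   F   F   T   F   F   T   F   F   F   F
  4   T   T   F   T   T   F   F   F   T   T   F   T   T   F   F   F

8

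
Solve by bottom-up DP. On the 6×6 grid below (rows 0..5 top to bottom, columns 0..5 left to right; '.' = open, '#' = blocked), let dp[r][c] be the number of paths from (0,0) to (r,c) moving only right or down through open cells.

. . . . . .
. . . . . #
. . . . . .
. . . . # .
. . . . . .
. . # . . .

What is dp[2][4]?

15

r\c   0   1   2   3   4   5
  0   1   1   1   1   1   1
  1   1   2   3   4   5   0
  2   1   3   6  10  15  15
  3   1   4  10  20   0  15
  4   1   5  15  35  35  50
  5   1   6   0  35  70 120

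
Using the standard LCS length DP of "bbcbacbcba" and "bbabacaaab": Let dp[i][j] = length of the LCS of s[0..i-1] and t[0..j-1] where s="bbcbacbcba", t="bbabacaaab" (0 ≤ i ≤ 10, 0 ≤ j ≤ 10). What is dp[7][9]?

5

   ''  b  b  a  b  a  c  a  a  a  b
''  0  0  0  0  0  0  0  0  0  0  0
 b  0  1  1  1  1  1  1  1  1  1  1
 b  0  1  2  2  2  2  2  2  2  2  2
 c  0  1  2  2  2  2  3  3  3  3  3
 b  0  1  2  2  3  3  3  3  3  3  4
 a  0  1  2  3  3  4  4  4  4  4  4
 c  0  1  2  3  3  4  5  5  5  5  5
 b  0  1  2  3  4  4  5  5  5  5  6
 c  0  1  2  3  4  4  5  5  5  5  6
 b  0  1  2  3  4  4  5  5  5  5  6
 a  0  1  2  3  4  5  5  6  6  6  6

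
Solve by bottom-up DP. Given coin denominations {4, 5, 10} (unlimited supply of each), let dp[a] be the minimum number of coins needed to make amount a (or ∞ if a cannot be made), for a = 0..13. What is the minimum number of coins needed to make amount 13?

3

 a  0  1  2  3  4  5  6  7  8  9 10 11 12 13
dp  0  -  -  -  1  1  -  -  2  2  1  -  3  3
(- denotes ∞ / unreachable)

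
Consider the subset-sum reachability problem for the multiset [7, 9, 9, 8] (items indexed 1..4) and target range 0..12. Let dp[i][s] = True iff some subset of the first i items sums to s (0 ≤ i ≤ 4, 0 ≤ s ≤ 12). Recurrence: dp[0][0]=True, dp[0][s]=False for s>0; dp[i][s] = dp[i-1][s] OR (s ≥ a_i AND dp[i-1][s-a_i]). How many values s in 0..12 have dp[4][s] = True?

4

i\s   0   1   2   3   4   5   6   7   8   9  10  11  12
  0   T   F   F   F   F   F   F   F   F   F   F   F   F
  1   T   F   F   F   F   F   F   T   F   F   F   F   F
  2   T   F   F   F   F   F   F   T   F   T   F   F   F
  3   T   F   F   F   F   F   F   T   F   T   F   F   F
  4   T   F   F   F   F   F   F   T   T   T   F   F   F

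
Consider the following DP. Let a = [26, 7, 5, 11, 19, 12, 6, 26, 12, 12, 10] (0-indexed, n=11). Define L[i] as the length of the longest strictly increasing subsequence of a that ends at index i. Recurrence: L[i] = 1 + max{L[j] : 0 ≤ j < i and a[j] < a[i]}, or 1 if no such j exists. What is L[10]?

3

   i    0    1    2    3    4    5    6    7    8    9   10
a[i]   26    7    5   11   19   12    6   26   12   12   10
L[i]    1    1    1    2    3    3    2    4    3    3    3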